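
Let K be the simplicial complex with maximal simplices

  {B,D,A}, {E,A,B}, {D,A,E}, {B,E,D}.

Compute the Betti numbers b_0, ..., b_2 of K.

b_0 = 1, b_1 = 0, b_2 = 1.

K has 4 vertices, 6 edges, 4 triangles.
rank ∂_0 = 0, rank ∂_1 = 3 ⇒ b_0 = 4 − 0 − 3 = 1; all invariant factors of ∂_1 are 1 so no torsion. So H_0 = Z.
rank ∂_1 = 3, rank ∂_2 = 3 ⇒ b_1 = 6 − 3 − 3 = 0; all invariant factors of ∂_2 are 1 so no torsion. So H_1 = 0.
rank ∂_2 = 3, rank ∂_3 = 0 ⇒ b_2 = 4 − 3 − 0 = 1. So H_2 = Z.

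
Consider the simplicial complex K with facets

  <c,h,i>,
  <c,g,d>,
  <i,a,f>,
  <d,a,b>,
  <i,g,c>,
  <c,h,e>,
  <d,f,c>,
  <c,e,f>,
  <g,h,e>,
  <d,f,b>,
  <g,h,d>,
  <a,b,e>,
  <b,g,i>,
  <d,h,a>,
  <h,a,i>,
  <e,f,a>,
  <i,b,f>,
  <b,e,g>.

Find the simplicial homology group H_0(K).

Take the total order a < b < c < d < e < f < g < h < i on the vertex set. Then K (dimension 2) consists of the simplices:

  0-simplices (9): a, b, c, d, e, f, g, h, i
  1-simplices (27): ab, ad, ae, af, ah, ai, bd, be, bf, bg, bi, cd, ce, cf, cg, ch, ci, df, dg, dh, ef, eg, eh, fi, gh, gi, hi
  2-simplices (18): abd, abe, adh, aef, afi, ahi, bdf, beg, bfi, bgi, cdf, cdg, cef, ceh, cgi, chi, dgh, egh

Hence C_0 ≅ Z^9, C_1 ≅ Z^27, C_2 ≅ Z^18.

The boundary map ∂_1: C_1 → C_0 maps an edge to its endpoints' difference, ∂[p,q] = q − p.
The resulting 9×27 matrix has rank 8, and its Smith normal form has invariant factors (1,1,1,1,1,1,1,1).

The boundary map ∂_2: C_2 → C_1 maps a triangle to the signed sum of its edges. For instance
  ∂afi = fi − ai + af,
  ∂aef = ef − af + ae.
The resulting 27×18 matrix has rank 18, and its Smith normal form has invariant factors (1,1,1,1,1,1,1,1,1,1,1,1,1,1,1,1,1,2).

Now H_k = ker ∂_k / im ∂_{k+1}, so:

  H_0: rank C_0 − rank ∂_1 = 9 − 8 = 1, and the invariant factors of ∂_1 are all 1, so H_0 = Z.

(K is a triangulation of the Klein bottle.)

H_0 ≅ Z.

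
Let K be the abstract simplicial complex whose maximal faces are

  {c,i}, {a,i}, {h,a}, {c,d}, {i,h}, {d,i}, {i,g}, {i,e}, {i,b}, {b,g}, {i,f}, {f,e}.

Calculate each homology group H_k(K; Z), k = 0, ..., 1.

H_0 = Z,  H_1 = Z^4.

Take the total order a < b < c < d < e < f < g < h < i on the vertex set. Then K (dimension 1) consists of the simplices:

  0-simplices (9): a, b, c, d, e, f, g, h, i
  1-simplices (12): ah, ai, bg, bi, cd, ci, di, ef, ei, fi, gi, hi

Hence C_0 ≅ Z^9, C_1 ≅ Z^12.

Boundary ∂_1: C_1 → C_0 sends each edge [p,q] (with p < q) to q − p. For instance
  ∂di = i − d.
The resulting 9×12 matrix has rank 8, and its Smith normal form has invariant factors (1,1,1,1,1,1,1,1).

Computing H_k = (kernel of ∂_k) / (image of ∂_{k+1}):

  H_0: rank C_0 − rank ∂_1 = 9 − 8 = 1, and the invariant factors of ∂_1 are all 1, so H_0 = Z.
  H_1: rank ker ∂_1 − rank ∂_2 = (12 − 8) − 0 = 4, and there is no ∂_2, so H_1 = Z^4.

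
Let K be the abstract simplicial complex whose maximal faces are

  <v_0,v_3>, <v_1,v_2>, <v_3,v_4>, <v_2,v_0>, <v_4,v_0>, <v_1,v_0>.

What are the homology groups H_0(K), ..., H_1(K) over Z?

H_0 = Z,  H_1 = Z^2.

Take the total order v_0 < v_1 < v_2 < v_3 < v_4 on the vertex set. Then K (dimension 1) consists of the simplices:

  0-simplices (5): [v_0], [v_1], [v_2], [v_3], [v_4]
  1-simplices (6): [v_0,v_1], [v_0,v_2], [v_0,v_3], [v_0,v_4], [v_1,v_2], [v_3,v_4]

giving chain groups C_0 ≅ Z^5, C_1 ≅ Z^6.

The boundary map ∂_1: C_1 → C_0 sends each edge [p,q] (with p < q) to q − p. For instance
  ∂[v_0,v_4] = [v_4] − [v_0].
The resulting 5×6 matrix has rank 4, and its Smith normal form has invariant factors (1,1,1,1).

From H_k ≅ ker(∂_k) / im(∂_{k+1}) we obtain:

  H_0: rank C_0 − rank ∂_1 = 5 − 4 = 1, and the invariant factors of ∂_1 are all 1, so H_0 ≅ Z.
  H_1: rank ker ∂_1 − rank ∂_2 = (6 − 4) − 0 = 2, and there is no ∂_2, so H_1 ≅ Z^2.

As a check, the Euler characteristic is 5 − 6 = -1, which agrees with 1 − 2 = -1.
(K is a triangulation of a wedge of 2 circles.)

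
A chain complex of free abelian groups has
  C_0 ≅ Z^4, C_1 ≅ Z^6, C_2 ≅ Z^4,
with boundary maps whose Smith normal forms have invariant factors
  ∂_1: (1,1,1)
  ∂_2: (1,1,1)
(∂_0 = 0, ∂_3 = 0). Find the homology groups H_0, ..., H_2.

H_0: b_0 = 4 − 0 − 3 = 1; torsion from ∂_1 factors > 1: none. So H_0 ≅ Z.
H_1: b_1 = 6 − 3 − 3 = 0; torsion from ∂_2 factors > 1: none. So H_1 ≅ 0.
H_2: b_2 = 4 − 3 − 0 = 1; torsion from ∂_3 factors > 1: none. So H_2 ≅ Z.

H_0 ≅ Z,  H_1 = 0,  H_2 ≅ Z.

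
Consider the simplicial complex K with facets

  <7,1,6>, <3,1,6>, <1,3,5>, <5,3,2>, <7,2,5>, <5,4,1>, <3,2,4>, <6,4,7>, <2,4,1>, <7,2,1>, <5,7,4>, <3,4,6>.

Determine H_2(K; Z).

K has 7 vertices, 18 edges, 12 triangles.
rank ∂_2 = 12, rank ∂_3 = 0 ⇒ b_2 = 12 − 12 − 0 = 0. So H_2 ≅ 0.

H_2 ≅ 0.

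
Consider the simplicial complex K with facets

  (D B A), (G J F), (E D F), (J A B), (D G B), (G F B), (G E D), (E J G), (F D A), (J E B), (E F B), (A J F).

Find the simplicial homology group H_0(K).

H_0 = Z.

Order the vertices as A < B < D < E < F < G < J. Listing each simplex with vertices in this order, K has dimension 2 with simplices:

  0-simplices (7): A, B, D, E, F, G, J
  1-simplices (18): AB, AD, AF, AJ, BD, BE, BF, BG, BJ, DE, DF, DG, EF, EG, EJ, FG, FJ, GJ
  2-simplices (12): ABD, ABJ, ADF, AFJ, BDG, BEF, BEJ, BFG, DEF, DEG, EGJ, FGJ

Hence C_0 ≅ Z^7, C_1 ≅ Z^18, C_2 ≅ Z^12.

The boundary map ∂_1: C_1 → C_0 sends each edge [p,q] (with p < q) to q − p.
This gives a 7×18 integer matrix of rank 6; reducing to Smith normal form yields diagonal entries (1,1,1,1,1,1).

The boundary map ∂_2: C_2 → C_1 sends each 2-simplex [p,q,r] to [q,r] − [p,r] + [p,q]. For instance
  ∂BEJ = EJ − BJ + BE,
  ∂ADF = DF − AF + AD.
This gives a 18×12 integer matrix of rank 12; reducing to Smith normal form yields diagonal entries (1,1,1,1,1,1,1,1,1,1,1,2).

From H_k ≅ ker(∂_k) / im(∂_{k+1}) we obtain:

  H_0: rank C_0 − rank ∂_1 = 7 − 6 = 1, and the invariant factors of ∂_1 are all 1, so H_0 ≅ Z.

(K is a triangulation of the real projective plane RP^2.)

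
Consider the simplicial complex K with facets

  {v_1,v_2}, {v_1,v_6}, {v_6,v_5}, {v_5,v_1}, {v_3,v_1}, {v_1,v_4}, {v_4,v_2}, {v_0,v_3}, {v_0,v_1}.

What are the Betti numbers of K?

b_0 = 1, b_1 = 3.

Take the total order v_0 < v_1 < v_2 < v_3 < v_4 < v_5 < v_6 on the vertex set. Then K (dimension 1) consists of the simplices:

  0-simplices (7): [v_0], [v_1], [v_2], [v_3], [v_4], [v_5], [v_6]
  1-simplices (9): [v_0,v_1], [v_0,v_3], [v_1,v_2], [v_1,v_3], [v_1,v_4], [v_1,v_5], [v_1,v_6], [v_2,v_4], [v_5,v_6]

giving chain groups C_0 ≅ Z^7, C_1 ≅ Z^9.

∂_1: C_1 → C_0 maps an edge to its endpoints' difference, ∂[p,q] = q − p.
The 7×9 boundary matrix has rank 6 and Smith normal form diag(1,1,1,1,1,1).

Computing H_k = (kernel of ∂_k) / (image of ∂_{k+1}):

  H_0: rank C_0 − rank ∂_1 = 7 − 6 = 1, and the invariant factors of ∂_1 are all 1, so H_0 ≅ Z.
  H_1: rank ker ∂_1 − rank ∂_2 = (9 − 6) − 0 = 3, and there is no ∂_2, so H_1 ≅ Z^3.

As a check, the Euler characteristic is 7 − 9 = -2, which agrees with 1 − 3 = -2.
(K is a triangulation of a wedge of 3 circles.)

Hence the Betti numbers are b_0 = 1, b_1 = 3.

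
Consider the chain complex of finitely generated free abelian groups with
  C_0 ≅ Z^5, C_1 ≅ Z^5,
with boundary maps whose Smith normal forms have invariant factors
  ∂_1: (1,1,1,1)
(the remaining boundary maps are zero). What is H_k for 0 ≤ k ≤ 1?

H_0 = Z,  H_1 = Z.

H_0: b_0 = 5 − 0 − 4 = 1; torsion from ∂_1 factors > 1: none. So H_0 = Z.
H_1: b_1 = 5 − 4 − 0 = 1; torsion from ∂_2 factors > 1: none. So H_1 = Z.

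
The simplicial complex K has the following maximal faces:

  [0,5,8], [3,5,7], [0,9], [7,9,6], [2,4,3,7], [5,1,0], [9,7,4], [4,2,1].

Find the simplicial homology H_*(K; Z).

H_0 ≅ Z,  H_1 ≅ Z^2,  H_2 = 0,  H_3 = 0.

K has 10 vertices, 20 edges, 10 triangles, 1 3-simplex.
rank ∂_0 = 0, rank ∂_1 = 9 ⇒ b_0 = 10 − 0 − 9 = 1; all invariant factors of ∂_1 are 1 so no torsion. So H_0 ≅ Z.
rank ∂_1 = 9, rank ∂_2 = 9 ⇒ b_1 = 20 − 9 − 9 = 2; all invariant factors of ∂_2 are 1 so no torsion. So H_1 ≅ Z^2.
rank ∂_2 = 9, rank ∂_3 = 1 ⇒ b_2 = 10 − 9 − 1 = 0; all invariant factors of ∂_3 are 1 so no torsion. So H_2 ≅ 0.
rank ∂_3 = 1, rank ∂_4 = 0 ⇒ b_3 = 1 − 1 − 0 = 0. So H_3 ≅ 0.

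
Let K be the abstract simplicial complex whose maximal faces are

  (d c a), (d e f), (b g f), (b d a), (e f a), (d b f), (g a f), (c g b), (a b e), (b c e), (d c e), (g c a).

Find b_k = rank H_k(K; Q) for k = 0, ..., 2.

Fix the vertex order a < b < c < d < e < f < g and write every simplex with vertices in increasing order. Then dim K = 2 and the simplices of K are:

  0-simplices (7): a, b, c, d, e, f, g
  1-simplices (18): ab, ac, ad, ae, af, ag, bc, bd, be, bf, bg, cd, ce, cg, de, df, ef, fg
  2-simplices (12): abd, abe, acd, acg, aef, afg, bce, bcg, bdf, bfg, cde, def

so the chain groups are C_0 ≅ Z^7, C_1 ≅ Z^18, C_2 ≅ Z^12.

∂_1: C_1 → C_0 sends each edge [p,q] (with p < q) to q − p. For instance
  ∂bd = d − b.
This gives a 7×18 integer matrix of rank 6; reducing to Smith normal form yields diagonal entries (1,1,1,1,1,1).

Boundary ∂_2: C_2 → C_1 maps a triangle to the signed sum of its edges. For instance
  ∂bdf = df − bf + bd,
  ∂afg = fg − ag + af.
This gives a 18×12 integer matrix of rank 12; reducing to Smith normal form yields diagonal entries (1,1,1,1,1,1,1,1,1,1,1,2).

Reading off H_k = ker ∂_k / im ∂_{k+1}:

  H_0: rank C_0 − rank ∂_1 = 7 − 6 = 1, and the invariant factors of ∂_1 are all 1, so H_0 ≅ Z.
  H_1: rank ker ∂_1 − rank ∂_2 = (18 − 6) − 12 = 0, and ∂_2 has invariant factor 2 > 1, so H_1 ≅ Z_2.
  H_2: rank ker ∂_2 − rank ∂_3 = (12 − 12) − 0 = 0, and there is no ∂_3, so H_2 ≅ 0.

As a check, the Euler characteristic is 7 − 18 + 12 = 1, which agrees with 1 − 0 + 0 = 1.

Hence the Betti numbers are b_0 = 1, b_1 = 0, b_2 = 0.

b_0 = 1, b_1 = 0, b_2 = 0.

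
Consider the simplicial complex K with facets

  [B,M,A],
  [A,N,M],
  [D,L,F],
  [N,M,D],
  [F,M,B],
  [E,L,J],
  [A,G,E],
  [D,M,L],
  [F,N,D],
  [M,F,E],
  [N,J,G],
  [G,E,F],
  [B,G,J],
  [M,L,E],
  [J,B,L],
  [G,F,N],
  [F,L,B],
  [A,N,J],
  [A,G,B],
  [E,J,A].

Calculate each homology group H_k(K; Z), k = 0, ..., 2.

H_0 = Z,  H_1 = Z × Z/2,  H_2 = 0.

K has 10 vertices, 30 edges, 20 triangles.
rank ∂_0 = 0, rank ∂_1 = 9 ⇒ b_0 = 10 − 0 − 9 = 1; all invariant factors of ∂_1 are 1 so no torsion. So H_0 = Z.
rank ∂_1 = 9, rank ∂_2 = 20 ⇒ b_1 = 30 − 9 − 20 = 1; ∂_2 has invariant factor(s) [2] giving torsion. So H_1 = Z × Z/2.
rank ∂_2 = 20, rank ∂_3 = 0 ⇒ b_2 = 20 − 20 − 0 = 0. So H_2 = 0.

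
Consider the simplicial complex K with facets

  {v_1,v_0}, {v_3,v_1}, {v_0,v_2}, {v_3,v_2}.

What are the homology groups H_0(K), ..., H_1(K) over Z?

Order the vertices as v_0 < v_1 < v_2 < v_3. Listing each simplex with vertices in this order, K has dimension 1 with simplices:

  0-simplices (4): [v_0], [v_1], [v_2], [v_3]
  1-simplices (4): [v_0,v_1], [v_0,v_2], [v_1,v_3], [v_2,v_3]

Hence C_0 ≅ Z^4, C_1 ≅ Z^4.

∂_1: C_1 → C_0 maps an edge to its endpoints' difference, ∂[p,q] = q − p.
This gives a 4×4 integer matrix of rank 3; reducing to Smith normal form yields diagonal entries (1,1,1).

Reading off H_k = ker ∂_k / im ∂_{k+1}:

  H_0: rank C_0 − rank ∂_1 = 4 − 3 = 1, and the invariant factors of ∂_1 are all 1, so H_0 ≅ Z.
  H_1: rank ker ∂_1 − rank ∂_2 = (4 − 3) − 0 = 1, and there is no ∂_2, so H_1 ≅ Z.

As a check, the Euler characteristic is 4 − 4 = 0, which agrees with 1 − 1 = 0.

H_0 ≅ Z,  H_1 ≅ Z.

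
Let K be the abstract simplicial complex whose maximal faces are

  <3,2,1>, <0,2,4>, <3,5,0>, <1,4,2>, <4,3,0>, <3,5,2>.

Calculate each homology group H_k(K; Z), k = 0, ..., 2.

H_0 = Z,  H_1 = Z,  H_2 = 0.

We work with the vertex ordering 0 < 1 < 2 < 3 < 4 < 5. The simplices of K, each written with vertices in increasing order, are:

  0-simplices (6): [0], [1], [2], [3], [4], [5]
  1-simplices (12): [0,2], [0,3], [0,4], [0,5], [1,2], [1,3], [1,4], [2,3], [2,4], [2,5], [3,4], [3,5]
  2-simplices (6): [0,2,4], [0,3,4], [0,3,5], [1,2,3], [1,2,4], [2,3,5]

giving chain groups C_0 ≅ Z^6, C_1 ≅ Z^12, C_2 ≅ Z^6.

The boundary map ∂_1: C_1 → C_0 sends each edge [p,q] (with p < q) to q − p.
The 6×12 boundary matrix has rank 5 and Smith normal form diag(1,1,1,1,1).

Boundary ∂_2: C_2 → C_1 acts by ∂[p,q,r] = [q,r] − [p,r] + [p,q]. For instance
  ∂[1,2,4] = [2,4] − [1,4] + [1,2],
  ∂[1,2,3] = [2,3] − [1,3] + [1,2].
The 12×6 boundary matrix has rank 6 and Smith normal form diag(1,1,1,1,1,1).

From H_k ≅ ker(∂_k) / im(∂_{k+1}) we obtain:

  H_0: rank C_0 − rank ∂_1 = 6 − 5 = 1, and the invariant factors of ∂_1 are all 1, so H_0 ≅ Z.
  H_1: rank ker ∂_1 − rank ∂_2 = (12 − 5) − 6 = 1, and the invariant factors of ∂_2 are all 1, so H_1 ≅ Z.
  H_2: rank ker ∂_2 − rank ∂_3 = (6 − 6) − 0 = 0, and there is no ∂_3, so H_2 ≅ 0.

As a check, the Euler characteristic is 6 − 12 + 6 = 0, which agrees with 1 − 1 + 0 = 0.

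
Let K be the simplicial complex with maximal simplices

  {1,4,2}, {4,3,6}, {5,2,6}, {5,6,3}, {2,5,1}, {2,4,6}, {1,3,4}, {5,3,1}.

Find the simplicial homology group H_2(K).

H_2 = Z.

We work with the vertex ordering 1 < 2 < 3 < 4 < 5 < 6. The simplices of K, each written with vertices in increasing order, are:

  0-simplices (6): [1], [2], [3], [4], [5], [6]
  1-simplices (12): [1,2], [1,3], [1,4], [1,5], [2,4], [2,5], [2,6], [3,4], [3,5], [3,6], [4,6], [5,6]
  2-simplices (8): [1,2,4], [1,2,5], [1,3,4], [1,3,5], [2,4,6], [2,5,6], [3,4,6], [3,5,6]

so the chain groups are C_0 ≅ Z^6, C_1 ≅ Z^12, C_2 ≅ Z^8.

∂_1: C_1 → C_0 is given by ∂[p,q] = [q] − [p]. For instance
  ∂[1,4] = [4] − [1].
The 6×12 boundary matrix has rank 5 and Smith normal form diag(1,1,1,1,1).

∂_2: C_2 → C_1 sends each 2-simplex [p,q,r] to [q,r] − [p,r] + [p,q]. For instance
  ∂[2,5,6] = [5,6] − [2,6] + [2,5],
  ∂[1,3,5] = [3,5] − [1,5] + [1,3].
The 12×8 boundary matrix has rank 7 and Smith normal form diag(1,1,1,1,1,1,1).

Reading off H_k = ker ∂_k / im ∂_{k+1}:

  H_2: rank ker ∂_2 − rank ∂_3 = (8 − 7) − 0 = 1, and there is no ∂_3, so H_2 ≅ Z.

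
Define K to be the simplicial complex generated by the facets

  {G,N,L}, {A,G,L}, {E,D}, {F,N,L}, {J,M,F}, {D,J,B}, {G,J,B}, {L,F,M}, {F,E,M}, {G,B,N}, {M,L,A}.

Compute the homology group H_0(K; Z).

Take the total order A < B < D < E < F < G < J < L < M < N on the vertex set. Then K (dimension 2) consists of the simplices:

  0-simplices (10): A, B, D, E, F, G, J, L, M, N
  1-simplices (21): AG, AL, AM, BD, BG, BJ, BN, DE, DJ, EF, EM, FJ, FL, FM, FN, GJ, GL, GN, JM, LM, LN
  2-simplices (10): AGL, ALM, BDJ, BGJ, BGN, EFM, FJM, FLM, FLN, GLN

giving chain groups C_0 ≅ Z^10, C_1 ≅ Z^21, C_2 ≅ Z^10.

∂_1: C_1 → C_0 sends each edge [p,q] (with p < q) to q − p. For instance
  ∂AL = L − A.
This gives a 10×21 integer matrix of rank 9; reducing to Smith normal form yields diagonal entries (1,1,1,1,1,1,1,1,1).

The boundary map ∂_2: C_2 → C_1 sends each 2-simplex [p,q,r] to [q,r] − [p,r] + [p,q]. For instance
  ∂ALM = LM − AM + AL,
  ∂FLM = LM − FM + FL.
The resulting 21×10 matrix has rank 10, and its Smith normal form has invariant factors (1,1,1,1,1,1,1,1,1,1).

Now H_k = ker ∂_k / im ∂_{k+1}, so:

  H_0: rank C_0 − rank ∂_1 = 10 − 9 = 1, and the invariant factors of ∂_1 are all 1, so H_0 ≅ Z.

H_0 = Z.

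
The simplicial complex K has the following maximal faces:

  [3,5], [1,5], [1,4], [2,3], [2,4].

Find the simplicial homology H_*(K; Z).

K has 5 vertices, 5 edges.
rank ∂_0 = 0, rank ∂_1 = 4 ⇒ b_0 = 5 − 0 − 4 = 1; all invariant factors of ∂_1 are 1 so no torsion. So H_0 ≅ Z.
rank ∂_1 = 4, rank ∂_2 = 0 ⇒ b_1 = 5 − 4 − 0 = 1. So H_1 ≅ Z.

H_0 ≅ Z,  H_1 ≅ Z.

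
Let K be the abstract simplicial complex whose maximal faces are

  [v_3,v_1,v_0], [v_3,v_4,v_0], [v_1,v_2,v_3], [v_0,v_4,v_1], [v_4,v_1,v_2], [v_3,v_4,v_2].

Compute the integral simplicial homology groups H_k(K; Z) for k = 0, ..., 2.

Order the vertices as v_0 < v_1 < v_2 < v_3 < v_4. Listing each simplex with vertices in this order, K has dimension 2 with simplices:

  0-simplices (5): [v_0], [v_1], [v_2], [v_3], [v_4]
  1-simplices (9): [v_0,v_1], [v_0,v_3], [v_0,v_4], [v_1,v_2], [v_1,v_3], [v_1,v_4], [v_2,v_3], [v_2,v_4], [v_3,v_4]
  2-simplices (6): [v_0,v_1,v_3], [v_0,v_1,v_4], [v_0,v_3,v_4], [v_1,v_2,v_3], [v_1,v_2,v_4], [v_2,v_3,v_4]

giving chain groups C_0 ≅ Z^5, C_1 ≅ Z^9, C_2 ≅ Z^6.

The boundary map ∂_1: C_1 → C_0 is given by ∂[p,q] = [q] − [p].
The resulting 5×9 matrix has rank 4, and its Smith normal form has invariant factors (1,1,1,1).

The boundary map ∂_2: C_2 → C_1 sends each 2-simplex [p,q,r] to [q,r] − [p,r] + [p,q]. For instance
  ∂[v_1,v_2,v_4] = [v_2,v_4] − [v_1,v_4] + [v_1,v_2],
  ∂[v_0,v_1,v_4] = [v_1,v_4] − [v_0,v_4] + [v_0,v_1].
The 9×6 boundary matrix has rank 5 and Smith normal form diag(1,1,1,1,1).

Now H_k = ker ∂_k / im ∂_{k+1}, so:

  H_0: rank C_0 − rank ∂_1 = 5 − 4 = 1, and the invariant factors of ∂_1 are all 1, so H_0 = Z.
  H_1: rank ker ∂_1 − rank ∂_2 = (9 − 4) − 5 = 0, and the invariant factors of ∂_2 are all 1, so H_1 = 0.
  H_2: rank ker ∂_2 − rank ∂_3 = (6 − 5) − 0 = 1, and there is no ∂_3, so H_2 = Z.

(K is a triangulation of the 2-sphere S^2.)

H_0 ≅ Z,  H_1 = 0,  H_2 ≅ Z.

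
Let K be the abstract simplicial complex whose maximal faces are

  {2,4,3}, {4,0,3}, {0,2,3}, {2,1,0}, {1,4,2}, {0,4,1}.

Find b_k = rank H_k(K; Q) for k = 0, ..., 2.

Take the total order 0 < 1 < 2 < 3 < 4 on the vertex set. Then K (dimension 2) consists of the simplices:

  0-simplices (5): [0], [1], [2], [3], [4]
  1-simplices (9): [0,1], [0,2], [0,3], [0,4], [1,2], [1,4], [2,3], [2,4], [3,4]
  2-simplices (6): [0,1,2], [0,1,4], [0,2,3], [0,3,4], [1,2,4], [2,3,4]

giving chain groups C_0 ≅ Z^5, C_1 ≅ Z^9, C_2 ≅ Z^6.

∂_1: C_1 → C_0 maps an edge to its endpoints' difference, ∂[p,q] = q − p. For instance
  ∂[0,4] = [4] − [0].
This gives a 5×9 integer matrix of rank 4; reducing to Smith normal form yields diagonal entries (1,1,1,1).

∂_2: C_2 → C_1 sends each 2-simplex [p,q,r] to [q,r] − [p,r] + [p,q]. For instance
  ∂[0,1,2] = [1,2] − [0,2] + [0,1],
  ∂[0,2,3] = [2,3] − [0,3] + [0,2].
This gives a 9×6 integer matrix of rank 5; reducing to Smith normal form yields diagonal entries (1,1,1,1,1).

From H_k ≅ ker(∂_k) / im(∂_{k+1}) we obtain:

  H_0: rank C_0 − rank ∂_1 = 5 − 4 = 1, and the invariant factors of ∂_1 are all 1, so H_0 = Z.
  H_1: rank ker ∂_1 − rank ∂_2 = (9 − 4) − 5 = 0, and the invariant factors of ∂_2 are all 1, so H_1 = 0.
  H_2: rank ker ∂_2 − rank ∂_3 = (6 − 5) − 0 = 1, and there is no ∂_3, so H_2 = Z.

As a check, the Euler characteristic is 5 − 9 + 6 = 2, which agrees with 1 − 0 + 1 = 2.

Hence the Betti numbers are b_0 = 1, b_1 = 0, b_2 = 1.

b_0 = 1, b_1 = 0, b_2 = 1.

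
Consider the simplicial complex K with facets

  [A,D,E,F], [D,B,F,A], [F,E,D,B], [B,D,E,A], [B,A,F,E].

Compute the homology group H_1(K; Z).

H_1 = 0.

Order the vertices as A < B < D < E < F. Listing each simplex with vertices in this order, K has dimension 3 with simplices:

  0-simplices (5): A, B, D, E, F
  1-simplices (10): AB, AD, AE, AF, BD, BE, BF, DE, DF, EF
  2-simplices (10): ABD, ABE, ABF, ADE, ADF, AEF, BDE, BDF, BEF, DEF
  3-simplices (5): ABDE, ABDF, ABEF, ADEF, BDEF

giving chain groups C_0 ≅ Z^5, C_1 ≅ Z^10, C_2 ≅ Z^10, C_3 ≅ Z^5.

∂_1: C_1 → C_0 is given by ∂[p,q] = [q] − [p]. For instance
  ∂AF = F − A.
The resulting 5×10 matrix has rank 4, and its Smith normal form has invariant factors (1,1,1,1).

∂_2: C_2 → C_1 acts by ∂[p,q,r] = [q,r] − [p,r] + [p,q]. For instance
  ∂ABF = BF − AF + AB,
  ∂BDF = DF − BF + BD.
As a 10×10 matrix over Z this has rank 6, with invariant factors (1,1,1,1,1,1).

∂_3: C_3 → C_2 sends each 3-simplex σ to the alternating sum Σ_i (−1)^i (σ with its i-th vertex removed). For instance
  ∂ADEF = DEF − AEF + ADF − ADE,
  ∂ABDE = BDE − ADE + ABE − ABD.
As a 10×5 matrix over Z this has rank 4, with invariant factors (1,1,1,1).

Now H_k = ker ∂_k / im ∂_{k+1}, so:

  H_1: rank ker ∂_1 − rank ∂_2 = (10 − 4) − 6 = 0, and the invariant factors of ∂_2 are all 1, so H_1 ≅ 0.

(K is a triangulation of the 3-sphere S^3.)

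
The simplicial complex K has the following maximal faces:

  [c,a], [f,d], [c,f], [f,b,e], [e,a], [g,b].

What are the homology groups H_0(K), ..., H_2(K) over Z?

Take the total order a < b < c < d < e < f < g on the vertex set. Then K (dimension 2) consists of the simplices:

  0-simplices (7): a, b, c, d, e, f, g
  1-simplices (8): ac, ae, be, bf, bg, cf, df, ef
  2-simplices (1): bef

Hence C_0 ≅ Z^7, C_1 ≅ Z^8, C_2 ≅ Z^1.

The boundary map ∂_1: C_1 → C_0 maps an edge to its endpoints' difference, ∂[p,q] = q − p. For instance
  ∂cf = f − c.
As a 7×8 matrix over Z this has rank 6, with invariant factors (1,1,1,1,1,1).

Boundary ∂_2: C_2 → C_1 sends each 2-simplex [p,q,r] to [q,r] − [p,r] + [p,q]. For instance
  ∂bef = ef − bf + be.
This gives a 8×1 integer matrix of rank 1; reducing to Smith normal form yields diagonal entries (1).

Reading off H_k = ker ∂_k / im ∂_{k+1}:

  H_0: rank C_0 − rank ∂_1 = 7 − 6 = 1, and the invariant factors of ∂_1 are all 1, so H_0 = Z.
  H_1: rank ker ∂_1 − rank ∂_2 = (8 − 6) − 1 = 1, and the invariant factors of ∂_2 are all 1, so H_1 = Z.
  H_2: rank ker ∂_2 − rank ∂_3 = (1 − 1) − 0 = 0, and there is no ∂_3, so H_2 = 0.

As a check, the Euler characteristic is 7 − 8 + 1 = 0, which agrees with 1 − 1 + 0 = 0.

H_0 = Z,  H_1 = Z,  H_2 = 0.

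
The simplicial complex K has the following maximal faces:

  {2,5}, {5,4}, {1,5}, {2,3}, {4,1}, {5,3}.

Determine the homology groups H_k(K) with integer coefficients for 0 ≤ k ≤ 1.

Fix the vertex order 1 < 2 < 3 < 4 < 5 and write every simplex with vertices in increasing order. Then dim K = 1 and the simplices of K are:

  0-simplices (5): [1], [2], [3], [4], [5]
  1-simplices (6): [1,4], [1,5], [2,3], [2,5], [3,5], [4,5]

giving chain groups C_0 ≅ Z^5, C_1 ≅ Z^6.

Boundary ∂_1: C_1 → C_0 sends each edge [p,q] (with p < q) to q − p. For instance
  ∂[1,5] = [5] − [1].
The 5×6 boundary matrix has rank 4 and Smith normal form diag(1,1,1,1).

Reading off H_k = ker ∂_k / im ∂_{k+1}:

  H_0: rank C_0 − rank ∂_1 = 5 − 4 = 1, and the invariant factors of ∂_1 are all 1, so H_0 ≅ Z.
  H_1: rank ker ∂_1 − rank ∂_2 = (6 − 4) − 0 = 2, and there is no ∂_2, so H_1 ≅ Z^2.

(K is a triangulation of a wedge of 2 circles.)

H_0 ≅ Z,  H_1 ≅ Z^2.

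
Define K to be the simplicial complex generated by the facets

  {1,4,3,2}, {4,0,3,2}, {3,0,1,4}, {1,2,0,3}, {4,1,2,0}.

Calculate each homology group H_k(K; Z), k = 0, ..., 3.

H_0 = Z,  H_1 = 0,  H_2 = 0,  H_3 = Z.

Take the total order 0 < 1 < 2 < 3 < 4 on the vertex set. Then K (dimension 3) consists of the simplices:

  0-simplices (5): [0], [1], [2], [3], [4]
  1-simplices (10): [0,1], [0,2], [0,3], [0,4], [1,2], [1,3], [1,4], [2,3], [2,4], [3,4]
  2-simplices (10): [0,1,2], [0,1,3], [0,1,4], [0,2,3], [0,2,4], [0,3,4], [1,2,3], [1,2,4], [1,3,4], [2,3,4]
  3-simplices (5): [0,1,2,3], [0,1,2,4], [0,1,3,4], [0,2,3,4], [1,2,3,4]

giving chain groups C_0 ≅ Z^5, C_1 ≅ Z^10, C_2 ≅ Z^10, C_3 ≅ Z^5.

Boundary ∂_1: C_1 → C_0 sends each edge [p,q] (with p < q) to q − p. For instance
  ∂[0,2] = [2] − [0].
The resulting 5×10 matrix has rank 4, and its Smith normal form has invariant factors (1,1,1,1).

∂_2: C_2 → C_1 maps a triangle to the signed sum of its edges. For instance
  ∂[2,3,4] = [3,4] − [2,4] + [2,3],
  ∂[0,3,4] = [3,4] − [0,4] + [0,3].
The 10×10 boundary matrix has rank 6 and Smith normal form diag(1,1,1,1,1,1).

Boundary ∂_3: C_3 → C_2 sends each 3-simplex σ to the alternating sum Σ_i (−1)^i (σ with its i-th vertex removed). For instance
  ∂[0,2,3,4] = [2,3,4] − [0,3,4] + [0,2,4] − [0,2,3],
  ∂[0,1,2,4] = [1,2,4] − [0,2,4] + [0,1,4] − [0,1,2].
The 10×5 boundary matrix has rank 4 and Smith normal form diag(1,1,1,1).

Computing H_k = (kernel of ∂_k) / (image of ∂_{k+1}):

  H_0: rank C_0 − rank ∂_1 = 5 − 4 = 1, and the invariant factors of ∂_1 are all 1, so H_0 ≅ Z.
  H_1: rank ker ∂_1 − rank ∂_2 = (10 − 4) − 6 = 0, and the invariant factors of ∂_2 are all 1, so H_1 ≅ 0.
  H_2: rank ker ∂_2 − rank ∂_3 = (10 − 6) − 4 = 0, and the invariant factors of ∂_3 are all 1, so H_2 ≅ 0.
  H_3: rank ker ∂_3 − rank ∂_4 = (5 − 4) − 0 = 1, and there is no ∂_4, so H_3 ≅ Z.

(K is a triangulation of the 3-sphere S^3.)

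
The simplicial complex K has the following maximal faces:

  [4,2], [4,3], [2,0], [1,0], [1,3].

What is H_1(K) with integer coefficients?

H_1 = Z.

We work with the vertex ordering 0 < 1 < 2 < 3 < 4. The simplices of K, each written with vertices in increasing order, are:

  0-simplices (5): [0], [1], [2], [3], [4]
  1-simplices (5): [0,1], [0,2], [1,3], [2,4], [3,4]

giving chain groups C_0 ≅ Z^5, C_1 ≅ Z^5.

∂_1: C_1 → C_0 sends each edge [p,q] (with p < q) to q − p.
As a 5×5 matrix over Z this has rank 4, with invariant factors (1,1,1,1).

Now H_k = ker ∂_k / im ∂_{k+1}, so:

  H_1: rank ker ∂_1 − rank ∂_2 = (5 − 4) − 0 = 1, and there is no ∂_2, so H_1 = Z.

(K is a triangulation of the circle S^1.)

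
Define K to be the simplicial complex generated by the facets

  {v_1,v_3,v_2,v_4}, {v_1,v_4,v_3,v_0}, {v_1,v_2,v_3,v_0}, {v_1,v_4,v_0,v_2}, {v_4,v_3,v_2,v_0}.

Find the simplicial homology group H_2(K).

H_2 = 0.

K has 5 vertices, 10 edges, 10 triangles, 5 3-simplices.
rank ∂_2 = 6, rank ∂_3 = 4 ⇒ b_2 = 10 − 6 − 4 = 0; all invariant factors of ∂_3 are 1 so no torsion. So H_2 = 0.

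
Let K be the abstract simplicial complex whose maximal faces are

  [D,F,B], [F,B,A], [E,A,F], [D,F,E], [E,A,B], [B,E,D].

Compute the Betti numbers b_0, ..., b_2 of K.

We work with the vertex ordering A < B < D < E < F. The simplices of K, each written with vertices in increasing order, are:

  0-simplices (5): A, B, D, E, F
  1-simplices (9): AB, AE, AF, BD, BE, BF, DE, DF, EF
  2-simplices (6): ABE, ABF, AEF, BDE, BDF, DEF

so the chain groups are C_0 ≅ Z^5, C_1 ≅ Z^9, C_2 ≅ Z^6.

The boundary map ∂_1: C_1 → C_0 maps an edge to its endpoints' difference, ∂[p,q] = q − p. For instance
  ∂BD = D − B.
As a 5×9 matrix over Z this has rank 4, with invariant factors (1,1,1,1).

∂_2: C_2 → C_1 maps a triangle to the signed sum of its edges. For instance
  ∂ABE = BE − AE + AB,
  ∂DEF = EF − DF + DE.
The resulting 9×6 matrix has rank 5, and its Smith normal form has invariant factors (1,1,1,1,1).

Computing H_k = (kernel of ∂_k) / (image of ∂_{k+1}):

  H_0: rank C_0 − rank ∂_1 = 5 − 4 = 1, and the invariant factors of ∂_1 are all 1, so H_0 = Z.
  H_1: rank ker ∂_1 − rank ∂_2 = (9 − 4) − 5 = 0, and the invariant factors of ∂_2 are all 1, so H_1 = 0.
  H_2: rank ker ∂_2 − rank ∂_3 = (6 − 5) − 0 = 1, and there is no ∂_3, so H_2 = Z.

Hence the Betti numbers are b_0 = 1, b_1 = 0, b_2 = 1.

b_0 = 1, b_1 = 0, b_2 = 1.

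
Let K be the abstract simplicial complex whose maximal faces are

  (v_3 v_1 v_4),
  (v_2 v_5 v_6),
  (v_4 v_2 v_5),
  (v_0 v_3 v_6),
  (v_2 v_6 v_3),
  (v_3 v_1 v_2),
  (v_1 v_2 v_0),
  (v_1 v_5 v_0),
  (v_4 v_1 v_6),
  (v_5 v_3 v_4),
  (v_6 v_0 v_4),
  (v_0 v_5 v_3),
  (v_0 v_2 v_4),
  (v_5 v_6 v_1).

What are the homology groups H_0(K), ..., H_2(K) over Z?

K has 7 vertices, 21 edges, 14 triangles.
rank ∂_0 = 0, rank ∂_1 = 6 ⇒ b_0 = 7 − 0 − 6 = 1; all invariant factors of ∂_1 are 1 so no torsion. So H_0 = Z.
rank ∂_1 = 6, rank ∂_2 = 13 ⇒ b_1 = 21 − 6 − 13 = 2; all invariant factors of ∂_2 are 1 so no torsion. So H_1 = Z^2.
rank ∂_2 = 13, rank ∂_3 = 0 ⇒ b_2 = 14 − 13 − 0 = 1. So H_2 = Z.

H_0 ≅ Z,  H_1 ≅ Z^2,  H_2 ≅ Z.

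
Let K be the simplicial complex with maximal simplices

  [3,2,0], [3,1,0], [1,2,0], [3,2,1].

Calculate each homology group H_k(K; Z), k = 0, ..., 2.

Order the vertices as 0 < 1 < 2 < 3. Listing each simplex with vertices in this order, K has dimension 2 with simplices:

  0-simplices (4): [0], [1], [2], [3]
  1-simplices (6): [0,1], [0,2], [0,3], [1,2], [1,3], [2,3]
  2-simplices (4): [0,1,2], [0,1,3], [0,2,3], [1,2,3]

Hence C_0 ≅ Z^4, C_1 ≅ Z^6, C_2 ≅ Z^4.

∂_1: C_1 → C_0 is given by ∂[p,q] = [q] − [p]. For instance
  ∂[0,1] = [1] − [0].
This gives a 4×6 integer matrix of rank 3; reducing to Smith normal form yields diagonal entries (1,1,1).

∂_2: C_2 → C_1 sends each 2-simplex [p,q,r] to [q,r] − [p,r] + [p,q]. For instance
  ∂[0,2,3] = [2,3] − [0,3] + [0,2],
  ∂[0,1,3] = [1,3] − [0,3] + [0,1].
The 6×4 boundary matrix has rank 3 and Smith normal form diag(1,1,1).

Now H_k = ker ∂_k / im ∂_{k+1}, so:

  H_0: rank C_0 − rank ∂_1 = 4 − 3 = 1, and the invariant factors of ∂_1 are all 1, so H_0 = Z.
  H_1: rank ker ∂_1 − rank ∂_2 = (6 − 3) − 3 = 0, and the invariant factors of ∂_2 are all 1, so H_1 = 0.
  H_2: rank ker ∂_2 − rank ∂_3 = (4 − 3) − 0 = 1, and there is no ∂_3, so H_2 = Z.

H_0 ≅ Z,  H_1 = 0,  H_2 ≅ Z.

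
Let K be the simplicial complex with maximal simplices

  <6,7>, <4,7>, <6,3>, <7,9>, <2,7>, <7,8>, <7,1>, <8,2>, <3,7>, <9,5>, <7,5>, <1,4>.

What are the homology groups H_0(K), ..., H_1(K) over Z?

Take the total order 1 < 2 < 3 < 4 < 5 < 6 < 7 < 8 < 9 on the vertex set. Then K (dimension 1) consists of the simplices:

  0-simplices (9): [1], [2], [3], [4], [5], [6], [7], [8], [9]
  1-simplices (12): [1,4], [1,7], [2,7], [2,8], [3,6], [3,7], [4,7], [5,7], [5,9], [6,7], [7,8], [7,9]

Hence C_0 ≅ Z^9, C_1 ≅ Z^12.

∂_1: C_1 → C_0 is given by ∂[p,q] = [q] − [p]. For instance
  ∂[2,8] = [8] − [2].
This gives a 9×12 integer matrix of rank 8; reducing to Smith normal form yields diagonal entries (1,1,1,1,1,1,1,1).

Reading off H_k = ker ∂_k / im ∂_{k+1}:

  H_0: rank C_0 − rank ∂_1 = 9 − 8 = 1, and the invariant factors of ∂_1 are all 1, so H_0 = Z.
  H_1: rank ker ∂_1 − rank ∂_2 = (12 − 8) − 0 = 4, and there is no ∂_2, so H_1 = Z^4.

As a check, the Euler characteristic is 9 − 12 = -3, which agrees with 1 − 4 = -3.

H_0 ≅ Z,  H_1 ≅ Z^4.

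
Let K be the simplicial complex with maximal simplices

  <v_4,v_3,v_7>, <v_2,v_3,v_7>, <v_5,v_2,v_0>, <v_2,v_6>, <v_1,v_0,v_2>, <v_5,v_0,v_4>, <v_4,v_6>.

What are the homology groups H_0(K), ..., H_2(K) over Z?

We work with the vertex ordering v_0 < v_1 < v_2 < v_3 < v_4 < v_5 < v_6 < v_7. The simplices of K, each written with vertices in increasing order, are:

  0-simplices (8): [v_0], [v_1], [v_2], [v_3], [v_4], [v_5], [v_6], [v_7]
  1-simplices (14): [v_0,v_1], [v_0,v_2], [v_0,v_4], [v_0,v_5], [v_1,v_2], [v_2,v_3], [v_2,v_5], [v_2,v_6], [v_2,v_7], [v_3,v_4], [v_3,v_7], [v_4,v_5], [v_4,v_6], [v_4,v_7]
  2-simplices (5): [v_0,v_1,v_2], [v_0,v_2,v_5], [v_0,v_4,v_5], [v_2,v_3,v_7], [v_3,v_4,v_7]

giving chain groups C_0 ≅ Z^8, C_1 ≅ Z^14, C_2 ≅ Z^5.

The boundary map ∂_1: C_1 → C_0 maps an edge to its endpoints' difference, ∂[p,q] = q − p. For instance
  ∂[v_1,v_2] = [v_2] − [v_1].
This gives a 8×14 integer matrix of rank 7; reducing to Smith normal form yields diagonal entries (1,1,1,1,1,1,1).

The boundary map ∂_2: C_2 → C_1 acts by ∂[p,q,r] = [q,r] − [p,r] + [p,q]. For instance
  ∂[v_2,v_3,v_7] = [v_3,v_7] − [v_2,v_7] + [v_2,v_3],
  ∂[v_0,v_1,v_2] = [v_1,v_2] − [v_0,v_2] + [v_0,v_1].
The resulting 14×5 matrix has rank 5, and its Smith normal form has invariant factors (1,1,1,1,1).

Computing H_k = (kernel of ∂_k) / (image of ∂_{k+1}):

  H_0: rank C_0 − rank ∂_1 = 8 − 7 = 1, and the invariant factors of ∂_1 are all 1, so H_0 = Z.
  H_1: rank ker ∂_1 − rank ∂_2 = (14 − 7) − 5 = 2, and the invariant factors of ∂_2 are all 1, so H_1 = Z^2.
  H_2: rank ker ∂_2 − rank ∂_3 = (5 − 5) − 0 = 0, and there is no ∂_3, so H_2 = 0.

As a check, the Euler characteristic is 8 − 14 + 5 = -1, which agrees with 1 − 2 + 0 = -1.

H_0 ≅ Z,  H_1 ≅ Z^2,  H_2 = 0.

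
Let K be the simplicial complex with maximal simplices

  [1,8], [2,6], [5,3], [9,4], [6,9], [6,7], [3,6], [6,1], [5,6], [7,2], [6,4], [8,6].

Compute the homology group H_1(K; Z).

H_1 ≅ Z^4.

Fix the vertex order 1 < 2 < 3 < 4 < 5 < 6 < 7 < 8 < 9 and write every simplex with vertices in increasing order. Then dim K = 1 and the simplices of K are:

  0-simplices (9): [1], [2], [3], [4], [5], [6], [7], [8], [9]
  1-simplices (12): [1,6], [1,8], [2,6], [2,7], [3,5], [3,6], [4,6], [4,9], [5,6], [6,7], [6,8], [6,9]

Hence C_0 ≅ Z^9, C_1 ≅ Z^12.

∂_1: C_1 → C_0 sends each edge [p,q] (with p < q) to q − p. For instance
  ∂[4,6] = [6] − [4].
As a 9×12 matrix over Z this has rank 8, with invariant factors (1,1,1,1,1,1,1,1).

From H_k ≅ ker(∂_k) / im(∂_{k+1}) we obtain:

  H_1: rank ker ∂_1 − rank ∂_2 = (12 − 8) − 0 = 4, and there is no ∂_2, so H_1 = Z^4.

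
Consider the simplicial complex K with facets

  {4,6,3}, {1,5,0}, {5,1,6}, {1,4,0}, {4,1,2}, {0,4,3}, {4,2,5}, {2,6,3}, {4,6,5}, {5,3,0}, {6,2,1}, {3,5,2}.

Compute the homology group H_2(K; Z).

Fix the vertex order 0 < 1 < 2 < 3 < 4 < 5 < 6 and write every simplex with vertices in increasing order. Then dim K = 2 and the simplices of K are:

  0-simplices (7): [0], [1], [2], [3], [4], [5], [6]
  1-simplices (18): [0,1], [0,3], [0,4], [0,5], [1,2], [1,4], [1,5], [1,6], [2,3], [2,4], [2,5], [2,6], [3,4], [3,5], [3,6], [4,5], [4,6], [5,6]
  2-simplices (12): [0,1,4], [0,1,5], [0,3,4], [0,3,5], [1,2,4], [1,2,6], [1,5,6], [2,3,5], [2,3,6], [2,4,5], [3,4,6], [4,5,6]

Hence C_0 ≅ Z^7, C_1 ≅ Z^18, C_2 ≅ Z^12.

Boundary ∂_1: C_1 → C_0 maps an edge to its endpoints' difference, ∂[p,q] = q − p. For instance
  ∂[3,4] = [4] − [3].
The resulting 7×18 matrix has rank 6, and its Smith normal form has invariant factors (1,1,1,1,1,1).

The boundary map ∂_2: C_2 → C_1 sends each 2-simplex [p,q,r] to [q,r] − [p,r] + [p,q]. For instance
  ∂[1,2,6] = [2,6] − [1,6] + [1,2],
  ∂[1,2,4] = [2,4] − [1,4] + [1,2].
The 18×12 boundary matrix has rank 12 and Smith normal form diag(1,1,1,1,1,1,1,1,1,1,1,2).

Computing H_k = (kernel of ∂_k) / (image of ∂_{k+1}):

  H_2: rank ker ∂_2 − rank ∂_3 = (12 − 12) − 0 = 0, and there is no ∂_3, so H_2 ≅ 0.

H_2 ≅ 0.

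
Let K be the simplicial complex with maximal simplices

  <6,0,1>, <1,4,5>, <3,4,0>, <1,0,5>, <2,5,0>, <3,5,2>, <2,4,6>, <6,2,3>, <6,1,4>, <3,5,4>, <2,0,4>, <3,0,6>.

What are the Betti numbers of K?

b_0 = 1, b_1 = 0, b_2 = 0.

Take the total order 0 < 1 < 2 < 3 < 4 < 5 < 6 on the vertex set. Then K (dimension 2) consists of the simplices:

  0-simplices (7): [0], [1], [2], [3], [4], [5], [6]
  1-simplices (18): [0,1], [0,2], [0,3], [0,4], [0,5], [0,6], [1,4], [1,5], [1,6], [2,3], [2,4], [2,5], [2,6], [3,4], [3,5], [3,6], [4,5], [4,6]
  2-simplices (12): [0,1,5], [0,1,6], [0,2,4], [0,2,5], [0,3,4], [0,3,6], [1,4,5], [1,4,6], [2,3,5], [2,3,6], [2,4,6], [3,4,5]

Hence C_0 ≅ Z^7, C_1 ≅ Z^18, C_2 ≅ Z^12.

Boundary ∂_1: C_1 → C_0 maps an edge to its endpoints' difference, ∂[p,q] = q − p. For instance
  ∂[2,4] = [4] − [2].
The 7×18 boundary matrix has rank 6 and Smith normal form diag(1,1,1,1,1,1).

The boundary map ∂_2: C_2 → C_1 maps a triangle to the signed sum of its edges. For instance
  ∂[0,3,6] = [3,6] − [0,6] + [0,3],
  ∂[1,4,5] = [4,5] − [1,5] + [1,4].
As a 18×12 matrix over Z this has rank 12, with invariant factors (1,1,1,1,1,1,1,1,1,1,1,2).

Computing H_k = (kernel of ∂_k) / (image of ∂_{k+1}):

  H_0: rank C_0 − rank ∂_1 = 7 − 6 = 1, and the invariant factors of ∂_1 are all 1, so H_0 ≅ Z.
  H_1: rank ker ∂_1 − rank ∂_2 = (18 − 6) − 12 = 0, and ∂_2 has invariant factor 2 > 1, so H_1 ≅ Z/2.
  H_2: rank ker ∂_2 − rank ∂_3 = (12 − 12) − 0 = 0, and there is no ∂_3, so H_2 ≅ 0.

(K is a triangulation of the real projective plane RP^2.)

Hence the Betti numbers are b_0 = 1, b_1 = 0, b_2 = 0.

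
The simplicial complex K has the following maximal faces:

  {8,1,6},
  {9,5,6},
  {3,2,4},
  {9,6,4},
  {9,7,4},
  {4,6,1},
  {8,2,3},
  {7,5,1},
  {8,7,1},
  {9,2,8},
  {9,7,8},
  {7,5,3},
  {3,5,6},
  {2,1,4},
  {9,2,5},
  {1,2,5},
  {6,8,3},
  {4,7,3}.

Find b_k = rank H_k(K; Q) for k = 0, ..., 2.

b_0 = 1, b_1 = 2, b_2 = 1.

We work with the vertex ordering 1 < 2 < 3 < 4 < 5 < 6 < 7 < 8 < 9. The simplices of K, each written with vertices in increasing order, are:

  0-simplices (9): [1], [2], [3], [4], [5], [6], [7], [8], [9]
  1-simplices (27): (27 of them)
  2-simplices (18): [1,2,4], [1,2,5], [1,4,6], [1,5,7], [1,6,8], [1,7,8], [2,3,4], [2,3,8], [2,5,9], [2,8,9], [3,4,7], [3,5,6], [3,5,7], [3,6,8], [4,6,9], [4,7,9], [5,6,9], [7,8,9]

giving chain groups C_0 ≅ Z^9, C_1 ≅ Z^27, C_2 ≅ Z^18.

The boundary map ∂_1: C_1 → C_0 maps an edge to its endpoints' difference, ∂[p,q] = q − p. For instance
  ∂[7,9] = [9] − [7].
This gives a 9×27 integer matrix of rank 8; reducing to Smith normal form yields diagonal entries (1,1,1,1,1,1,1,1).

The boundary map ∂_2: C_2 → C_1 acts by ∂[p,q,r] = [q,r] − [p,r] + [p,q]. For instance
  ∂[4,6,9] = [6,9] − [4,9] + [4,6],
  ∂[2,3,8] = [3,8] − [2,8] + [2,3].
The 27×18 boundary matrix has rank 17 and Smith normal form diag(1,1,1,1,1,1,1,1,1,1,1,1,1,1,1,1,1).

Computing H_k = (kernel of ∂_k) / (image of ∂_{k+1}):

  H_0: rank C_0 − rank ∂_1 = 9 − 8 = 1, and the invariant factors of ∂_1 are all 1, so H_0 = Z.
  H_1: rank ker ∂_1 − rank ∂_2 = (27 − 8) − 17 = 2, and the invariant factors of ∂_2 are all 1, so H_1 = Z^2.
  H_2: rank ker ∂_2 − rank ∂_3 = (18 − 17) − 0 = 1, and there is no ∂_3, so H_2 = Z.

As a check, the Euler characteristic is 9 − 27 + 18 = 0, which agrees with 1 − 2 + 1 = 0.
(K is a triangulation of the torus T^2.)

Hence the Betti numbers are b_0 = 1, b_1 = 2, b_2 = 1.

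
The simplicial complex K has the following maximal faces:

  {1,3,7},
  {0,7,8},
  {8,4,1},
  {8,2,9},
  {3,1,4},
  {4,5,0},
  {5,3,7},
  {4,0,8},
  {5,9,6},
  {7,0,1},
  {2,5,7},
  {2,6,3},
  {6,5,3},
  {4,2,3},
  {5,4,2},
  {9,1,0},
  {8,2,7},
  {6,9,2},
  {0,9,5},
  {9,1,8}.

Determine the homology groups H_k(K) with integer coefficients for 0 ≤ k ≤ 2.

H_0 ≅ Z,  H_1 ≅ Z ⊕ Z/2,  H_2 = 0.

Take the total order 0 < 1 < 2 < 3 < 4 < 5 < 6 < 7 < 8 < 9 on the vertex set. Then K (dimension 2) consists of the simplices:

  0-simplices (10): [0], [1], [2], [3], [4], [5], [6], [7], [8], [9]
  1-simplices (30): (30 of them)
  2-simplices (20): (20 of them)

so the chain groups are C_0 ≅ Z^10, C_1 ≅ Z^30, C_2 ≅ Z^20.

Boundary ∂_1: C_1 → C_0 maps an edge to its endpoints' difference, ∂[p,q] = q − p.
As a 10×30 matrix over Z this has rank 9, with invariant factors (1,1,1,1,1,1,1,1,1).

The boundary map ∂_2: C_2 → C_1 sends each 2-simplex [p,q,r] to [q,r] − [p,r] + [p,q]. For instance
  ∂[0,7,8] = [7,8] − [0,8] + [0,7],
  ∂[1,3,4] = [3,4] − [1,4] + [1,3].
The 30×20 boundary matrix has rank 20 and Smith normal form diag(1,1,1,1,1,1,1,1,1,1,1,1,1,1,1,1,1,1,1,2).

Reading off H_k = ker ∂_k / im ∂_{k+1}:

  H_0: rank C_0 − rank ∂_1 = 10 − 9 = 1, and the invariant factors of ∂_1 are all 1, so H_0 ≅ Z.
  H_1: rank ker ∂_1 − rank ∂_2 = (30 − 9) − 20 = 1, and ∂_2 has invariant factor 2 > 1, so H_1 ≅ Z ⊕ Z/2.
  H_2: rank ker ∂_2 − rank ∂_3 = (20 − 20) − 0 = 0, and there is no ∂_3, so H_2 ≅ 0.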